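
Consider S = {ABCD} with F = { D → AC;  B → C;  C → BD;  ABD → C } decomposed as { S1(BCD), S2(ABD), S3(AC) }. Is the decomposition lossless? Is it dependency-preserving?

lossless and dependency-preserving

Lossless test (chase): Rows 1 and 2 agree on D; apply D→AC and equate their AC entries. Rows 1 and 3 agree on C; apply C→BD and equate their BD entries. Row 1 is now all distinguished symbols — the join is lossless.
Dependency preservation: D → AC; ABD → C are not contained in any single fragment, but the restricted closure of each left-hand side across the fragments still reaches the right-hand side; the remaining FDs each lie inside some fragment. All dependencies are preserved.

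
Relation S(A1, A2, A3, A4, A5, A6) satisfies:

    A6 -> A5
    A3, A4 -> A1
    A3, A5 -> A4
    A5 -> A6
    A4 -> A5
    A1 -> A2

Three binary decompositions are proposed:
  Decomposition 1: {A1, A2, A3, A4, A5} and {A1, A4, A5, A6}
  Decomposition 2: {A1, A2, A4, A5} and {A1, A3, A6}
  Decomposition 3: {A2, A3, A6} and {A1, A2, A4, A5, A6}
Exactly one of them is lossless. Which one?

Decomposition 1: common = {A1, A4, A5}, closure = {A1, A2, A4, A5, A6} → lossless.
Decomposition 2: common = {A1}, closure = {A1, A2} → lossy.
Decomposition 3: common = {A2, A6}, closure = {A2, A5, A6} → lossy.

Decomposition 1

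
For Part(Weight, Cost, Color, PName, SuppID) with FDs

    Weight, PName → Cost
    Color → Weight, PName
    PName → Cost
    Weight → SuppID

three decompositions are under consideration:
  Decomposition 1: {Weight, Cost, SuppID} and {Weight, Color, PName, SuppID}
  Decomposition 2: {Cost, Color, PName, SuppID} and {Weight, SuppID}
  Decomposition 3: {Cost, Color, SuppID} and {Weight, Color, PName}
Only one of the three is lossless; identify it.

Decomposition 1: common = {Weight, SuppID}, closure = {Weight, SuppID} → lossy.
Decomposition 2: common = {SuppID}, closure = {SuppID} → lossy.
Decomposition 3: common = {Color}, closure = {Weight, Cost, Color, PName, SuppID} → lossless.

Decomposition 3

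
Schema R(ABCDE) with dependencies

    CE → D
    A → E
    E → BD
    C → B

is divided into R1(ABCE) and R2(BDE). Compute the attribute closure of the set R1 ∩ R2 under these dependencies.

BDE

R1 ∩ R2 = {BE}.
E → BD applies, adding D
Closure: {BDE}.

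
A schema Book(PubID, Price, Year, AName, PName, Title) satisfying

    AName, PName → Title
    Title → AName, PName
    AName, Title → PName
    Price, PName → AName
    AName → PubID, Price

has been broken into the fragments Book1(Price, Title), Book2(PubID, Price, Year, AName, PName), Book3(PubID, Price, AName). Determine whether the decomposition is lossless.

No

Chase test. Columns are PubID, Price, Year, AName, PName, Title; row i has aⱼ where attribute j ∈ Booki, else bᵢⱼ.
Initial tableau (one row per fragment):
  row 1: b11 a2 b13 b14 b15 a6
  row 2: a1 a2 a3 a4 a5 b26
  row 3: a1 a2 b33 a4 b35 b36
No row becomes fully distinguished — the join is lossy.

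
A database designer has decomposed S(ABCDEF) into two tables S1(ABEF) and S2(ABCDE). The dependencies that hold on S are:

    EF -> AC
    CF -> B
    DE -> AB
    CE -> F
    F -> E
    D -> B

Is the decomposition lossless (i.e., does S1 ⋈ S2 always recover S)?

Common attributes: S1 ∩ S2 = {ABE}.
No dependency enlarges {ABE}, so (ABE)⁺ = {ABE}.
The closure contains neither all of S1 = {ABEF} nor all of S2 = {ABCDE}, so the common attributes are not a superkey of either fragment. The join is lossy.

No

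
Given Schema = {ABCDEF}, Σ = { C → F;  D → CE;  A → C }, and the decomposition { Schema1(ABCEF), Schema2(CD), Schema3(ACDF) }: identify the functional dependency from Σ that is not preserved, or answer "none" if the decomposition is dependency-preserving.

Check D → CE: no single fragment contains all of {CDE}, and the restricted closure of {D} across the fragments never reaches {CE}.
C → F is preserved.
A → C is preserved.

D → CE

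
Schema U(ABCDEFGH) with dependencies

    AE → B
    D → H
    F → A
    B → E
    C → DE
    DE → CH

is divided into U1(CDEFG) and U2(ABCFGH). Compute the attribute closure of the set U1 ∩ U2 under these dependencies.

U1 ∩ U2 = {CFG}.
F → A applies, adding A
C → DE applies, adding DE
DE → CH applies, adding H
AE → B applies, adding B
Closure: {ABCDEFGH}.

ABCDEFGH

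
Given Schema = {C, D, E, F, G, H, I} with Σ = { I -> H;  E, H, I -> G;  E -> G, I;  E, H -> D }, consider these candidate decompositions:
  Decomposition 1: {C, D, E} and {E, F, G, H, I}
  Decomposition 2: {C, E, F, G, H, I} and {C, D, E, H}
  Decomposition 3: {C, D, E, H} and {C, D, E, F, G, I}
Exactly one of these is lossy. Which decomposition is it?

Decomposition 1: common = {E}, closure = {D, E, G, H, I} → lossy.
Decomposition 2: common = {C, E, H}, closure = {C, D, E, G, H, I} → lossless.
Decomposition 3: common = {C, D, E}, closure = {C, D, E, G, H, I} → lossless.

Decomposition 1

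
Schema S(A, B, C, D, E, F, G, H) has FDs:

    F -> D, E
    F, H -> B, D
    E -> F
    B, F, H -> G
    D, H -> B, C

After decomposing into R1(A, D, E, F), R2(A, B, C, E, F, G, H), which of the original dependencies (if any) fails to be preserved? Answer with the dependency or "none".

D, H -> B, C

Check D, H → B, C: no single fragment contains all of {B, C, D, H}, and the restricted closure of {D, H} across the fragments never reaches {B, C}.
F → D, E is preserved.
F, H → B, D is preserved.
E → F is preserved.
B, F, H → G is preserved.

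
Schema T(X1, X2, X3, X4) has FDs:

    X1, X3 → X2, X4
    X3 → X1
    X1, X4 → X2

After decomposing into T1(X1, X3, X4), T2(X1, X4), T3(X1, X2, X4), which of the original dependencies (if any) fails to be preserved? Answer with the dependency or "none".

none

X1, X3 → X2, X4: restricted closure across fragments reaches X2, X4.
X3 → X1 lies within T1.
X1, X4 → X2 lies within T3.
Every dependency is enforceable on the fragments, so the decomposition is dependency-preserving.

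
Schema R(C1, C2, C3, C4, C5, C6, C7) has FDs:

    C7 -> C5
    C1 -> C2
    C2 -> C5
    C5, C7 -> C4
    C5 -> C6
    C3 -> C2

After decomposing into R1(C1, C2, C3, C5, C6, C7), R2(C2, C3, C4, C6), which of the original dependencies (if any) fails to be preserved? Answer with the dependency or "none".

Check C5, C7 → C4: no single fragment contains all of {C4, C5, C7}, and the restricted closure of {C5, C7} across the fragments never reaches {C4}.
C7 → C5 is preserved.
C1 → C2 is preserved.
C2 → C5 is preserved.
C5 → C6 is preserved.
C3 → C2 is preserved.

C5, C7 -> C4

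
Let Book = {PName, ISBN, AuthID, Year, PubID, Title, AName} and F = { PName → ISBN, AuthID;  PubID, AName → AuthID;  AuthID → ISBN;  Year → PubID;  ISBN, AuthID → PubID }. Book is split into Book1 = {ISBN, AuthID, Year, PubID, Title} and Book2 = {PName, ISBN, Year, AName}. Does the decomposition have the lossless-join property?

No

Common attributes: Book1 ∩ Book2 = {ISBN, Year}.
Closure of {ISBN, Year}: Year → PubID applies, adding PubID. So (ISBN, Year)⁺ = {ISBN, Year, PubID}.
The closure contains neither all of Book1 = {ISBN, AuthID, Year, PubID, Title} nor all of Book2 = {PName, ISBN, Year, AName}, so the common attributes are not a superkey of either fragment. The join is lossy.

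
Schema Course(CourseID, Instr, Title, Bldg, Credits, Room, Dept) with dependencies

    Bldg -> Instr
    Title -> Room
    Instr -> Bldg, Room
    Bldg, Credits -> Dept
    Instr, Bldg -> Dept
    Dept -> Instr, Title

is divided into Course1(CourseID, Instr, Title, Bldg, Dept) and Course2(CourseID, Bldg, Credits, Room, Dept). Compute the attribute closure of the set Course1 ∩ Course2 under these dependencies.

Course1 ∩ Course2 = {CourseID, Bldg, Dept}.
Bldg → Instr applies, adding Instr
Instr → Bldg, Room applies, adding Room
Dept → Instr, Title applies, adding Title
Closure: {CourseID, Instr, Title, Bldg, Room, Dept}.

CourseID, Instr, Title, Bldg, Room, Dept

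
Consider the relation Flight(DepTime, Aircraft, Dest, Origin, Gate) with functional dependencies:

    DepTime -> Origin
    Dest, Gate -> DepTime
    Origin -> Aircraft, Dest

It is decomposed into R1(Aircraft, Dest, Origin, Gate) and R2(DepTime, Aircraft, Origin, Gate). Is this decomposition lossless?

Yes

Common attributes: R1 ∩ R2 = {Aircraft, Origin, Gate}.
Closure of {Aircraft, Origin, Gate}: Origin → Aircraft, Dest applies, adding Dest; Dest, Gate → DepTime applies, adding DepTime. So (Aircraft, Origin, Gate)⁺ = {DepTime, Aircraft, Dest, Origin, Gate}.
This closure contains every attribute of R1, so R1 ∩ R2 → R1. The join is lossless.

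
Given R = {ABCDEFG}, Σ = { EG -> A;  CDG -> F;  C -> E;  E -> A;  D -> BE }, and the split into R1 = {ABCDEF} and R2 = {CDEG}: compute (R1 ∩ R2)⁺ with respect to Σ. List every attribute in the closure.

R1 ∩ R2 = {CDE}.
E → A applies, adding A
D → BE applies, adding B
Closure: {ABCDE}.

ABCDE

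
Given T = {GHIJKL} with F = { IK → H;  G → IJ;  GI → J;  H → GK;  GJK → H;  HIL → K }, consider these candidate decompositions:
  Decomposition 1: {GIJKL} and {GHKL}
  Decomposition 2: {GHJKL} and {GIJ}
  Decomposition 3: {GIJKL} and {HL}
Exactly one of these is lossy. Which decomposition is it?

Decomposition 1: common = {GKL}, closure = {GHIJKL} → lossless.
Decomposition 2: common = {GJ}, closure = {GIJ} → lossless.
Decomposition 3: common = {L}, closure = {L} → lossy.

Decomposition 3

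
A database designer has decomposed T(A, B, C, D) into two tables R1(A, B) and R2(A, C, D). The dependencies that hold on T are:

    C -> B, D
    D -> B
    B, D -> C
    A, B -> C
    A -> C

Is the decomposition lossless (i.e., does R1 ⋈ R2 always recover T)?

Common attributes: R1 ∩ R2 = {A}.
Closure of {A}: A → C applies, adding C; C → B, D applies, adding B, D. So (A)⁺ = {A, B, C, D}.
This closure contains every attribute of R1, so R1 ∩ R2 → R1. The join is lossless.

Yes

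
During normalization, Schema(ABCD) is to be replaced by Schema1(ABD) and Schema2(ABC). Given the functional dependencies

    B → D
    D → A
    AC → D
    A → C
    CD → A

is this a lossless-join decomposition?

Yes

Common attributes: Schema1 ∩ Schema2 = {AB}.
Closure of {AB}: B → D applies, adding D; A → C applies, adding C. So (AB)⁺ = {ABCD}.
This closure contains every attribute of Schema1, so Schema1 ∩ Schema2 → Schema1. The join is lossless.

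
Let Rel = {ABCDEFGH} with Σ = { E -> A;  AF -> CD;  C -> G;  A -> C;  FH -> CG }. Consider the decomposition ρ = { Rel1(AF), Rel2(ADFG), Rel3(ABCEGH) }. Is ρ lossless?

Chase test. Columns are ABCDEFGH; row i has aⱼ where attribute j ∈ Reli, else bᵢⱼ.
Initial tableau (one row per fragment):
  row 1: a1 b12 b13 b14 b15 a6 b17 b18
  row 2: a1 b22 b23 a4 b25 a6 a7 b28
  row 3: a1 a2 a3 b34 a5 b36 a7 a8
Rows 1 and 2 agree on AF; apply AF→CD and equate their CD entries.
Rows 1 and 2 agree on C; apply C→G and equate their G entries.
Rows 1 and 3 agree on A; apply A→C and equate their C entries.
No row becomes fully distinguished — the join is lossy.

No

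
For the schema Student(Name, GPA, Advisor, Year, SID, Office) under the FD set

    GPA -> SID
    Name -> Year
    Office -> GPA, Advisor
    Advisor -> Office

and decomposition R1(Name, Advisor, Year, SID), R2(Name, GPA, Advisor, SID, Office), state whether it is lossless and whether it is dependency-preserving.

Lossless test: (Name, Advisor, SID)⁺ = {Name, GPA, Advisor, Year, SID, Office}, which contains all of one fragment — lossless.
Dependency preservation: every FD's attributes lie within a single fragment, so each can be enforced locally — preserved.

lossless and dependency-preserving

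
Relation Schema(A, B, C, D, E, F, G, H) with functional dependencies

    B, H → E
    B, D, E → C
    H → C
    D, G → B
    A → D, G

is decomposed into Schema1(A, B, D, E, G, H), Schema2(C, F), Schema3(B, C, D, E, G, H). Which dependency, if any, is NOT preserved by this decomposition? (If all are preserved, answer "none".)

none

B, H → E lies within Schema1.
B, D, E → C lies within Schema3.
H → C lies within Schema3.
D, G → B lies within Schema1.
A → D, G lies within Schema1.
Every dependency is enforceable on the fragments, so the decomposition is dependency-preserving.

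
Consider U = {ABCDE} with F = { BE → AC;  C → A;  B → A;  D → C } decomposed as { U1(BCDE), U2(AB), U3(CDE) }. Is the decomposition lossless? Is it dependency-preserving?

Lossless test (chase): Rows 1 and 3 agree on C; apply C→A and equate their A entries. Rows 1 and 2 agree on B; apply B→A and equate their A entries. Row 1 is now all distinguished symbols — the join is lossless.
Dependency preservation: the restricted closure of {C} across the fragments never reaches {A}, so C → A cannot be enforced without a join — not preserved.

lossless but not dependency-preserving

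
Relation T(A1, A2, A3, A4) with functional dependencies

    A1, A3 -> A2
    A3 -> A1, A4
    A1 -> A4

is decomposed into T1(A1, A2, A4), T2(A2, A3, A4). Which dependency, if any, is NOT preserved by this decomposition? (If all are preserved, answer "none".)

Check A3 → A1, A4: no single fragment contains all of {A1, A3, A4}, and the restricted closure of {A3} across the fragments never reaches {A1, A4}.
A1, A3 → A2 is preserved.
A1 → A4 is preserved.

A3 -> A1, A4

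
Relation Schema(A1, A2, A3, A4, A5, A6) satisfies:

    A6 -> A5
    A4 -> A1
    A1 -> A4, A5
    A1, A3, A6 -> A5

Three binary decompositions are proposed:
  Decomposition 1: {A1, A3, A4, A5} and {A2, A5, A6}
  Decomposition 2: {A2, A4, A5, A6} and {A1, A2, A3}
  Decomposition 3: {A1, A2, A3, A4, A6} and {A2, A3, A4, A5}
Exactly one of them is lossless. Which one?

Decomposition 1: common = {A5}, closure = {A5} → lossy.
Decomposition 2: common = {A2}, closure = {A2} → lossy.
Decomposition 3: common = {A2, A3, A4}, closure = {A1, A2, A3, A4, A5} → lossless.

Decomposition 3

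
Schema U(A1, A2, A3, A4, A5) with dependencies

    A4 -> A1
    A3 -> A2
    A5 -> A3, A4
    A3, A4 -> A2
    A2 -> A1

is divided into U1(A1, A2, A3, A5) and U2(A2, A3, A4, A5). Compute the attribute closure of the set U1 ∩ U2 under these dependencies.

U1 ∩ U2 = {A2, A3, A5}.
A5 → A3, A4 applies, adding A4
A2 → A1 applies, adding A1
Closure: {A1, A2, A3, A4, A5}.

A1, A2, A3, A4, A5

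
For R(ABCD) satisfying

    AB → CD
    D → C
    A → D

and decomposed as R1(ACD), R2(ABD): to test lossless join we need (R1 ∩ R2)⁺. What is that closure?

ACD

R1 ∩ R2 = {AD}.
D → C applies, adding C
Closure: {ACD}.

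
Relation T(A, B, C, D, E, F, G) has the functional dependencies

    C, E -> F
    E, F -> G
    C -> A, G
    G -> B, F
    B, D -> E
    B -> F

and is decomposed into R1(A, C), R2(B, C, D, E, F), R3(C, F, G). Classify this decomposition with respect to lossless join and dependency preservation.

Lossless test (chase): Rows 1 and 2 agree on C; apply C→A, G and equate their A, G entries. Rows 1 and 3 agree on C; apply C→A, G and equate their A, G entries. Rows 1 and 2 agree on G; apply G→B, F and equate their B, F entries. Rows 1 and 3 agree on G; apply G→B, F and equate their B, F entries. Row 2 is now all distinguished symbols — the join is lossless.
Dependency preservation: the restricted closure of {E, F} across the fragments never reaches {G}, so E, F → G cannot be enforced without a join — not preserved.

lossless but not dependency-preserving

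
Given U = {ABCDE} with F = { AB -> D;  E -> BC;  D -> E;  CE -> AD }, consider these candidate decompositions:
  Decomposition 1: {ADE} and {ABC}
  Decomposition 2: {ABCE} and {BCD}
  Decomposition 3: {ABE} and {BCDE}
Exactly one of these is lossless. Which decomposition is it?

Decomposition 1: common = {A}, closure = {A} → lossy.
Decomposition 2: common = {BC}, closure = {BC} → lossy.
Decomposition 3: common = {BE}, closure = {ABCDE} → lossless.

Decomposition 3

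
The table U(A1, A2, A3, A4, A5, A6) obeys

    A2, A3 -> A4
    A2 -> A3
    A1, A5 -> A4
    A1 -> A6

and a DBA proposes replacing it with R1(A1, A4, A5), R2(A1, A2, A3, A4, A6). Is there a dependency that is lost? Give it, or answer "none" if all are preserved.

none

A2, A3 → A4 lies within R2.
A2 → A3 lies within R2.
A1, A5 → A4 lies within R1.
A1 → A6 lies within R2.
Every dependency is enforceable on the fragments, so the decomposition is dependency-preserving.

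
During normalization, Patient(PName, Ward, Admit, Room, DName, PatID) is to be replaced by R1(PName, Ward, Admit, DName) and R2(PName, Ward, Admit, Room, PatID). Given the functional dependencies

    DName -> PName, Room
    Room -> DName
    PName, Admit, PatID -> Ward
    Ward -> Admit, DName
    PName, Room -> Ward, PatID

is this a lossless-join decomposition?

Common attributes: R1 ∩ R2 = {PName, Ward, Admit}.
Closure of {PName, Ward, Admit}: Ward → Admit, DName applies, adding DName; DName → PName, Room applies, adding Room; PName, Room → Ward, PatID applies, adding PatID. So (PName, Ward, Admit)⁺ = {PName, Ward, Admit, Room, DName, PatID}.
This closure contains every attribute of R1, so R1 ∩ R2 → R1. The join is lossless.

Yes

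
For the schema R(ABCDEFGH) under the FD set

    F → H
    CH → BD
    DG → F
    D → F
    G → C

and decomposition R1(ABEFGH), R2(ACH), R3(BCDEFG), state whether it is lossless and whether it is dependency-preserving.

Lossless test (chase): Rows 1 and 3 agree on F; apply F→H and equate their H entries. Rows 2 and 3 agree on CH; apply CH→BD and equate their BD entries. Rows 2 and 3 agree on D; apply D→F and equate their F entries. Rows 1 and 3 agree on G; apply G→C and equate their C entries. Rows 1 and 2 agree on CH; apply CH→BD and equate their BD entries. Row 1 is now all distinguished symbols — the join is lossless.
Dependency preservation: the restricted closure of {CH} across the fragments never reaches {BD}, so CH → BD cannot be enforced without a join — not preserved.

lossless but not dependency-preserving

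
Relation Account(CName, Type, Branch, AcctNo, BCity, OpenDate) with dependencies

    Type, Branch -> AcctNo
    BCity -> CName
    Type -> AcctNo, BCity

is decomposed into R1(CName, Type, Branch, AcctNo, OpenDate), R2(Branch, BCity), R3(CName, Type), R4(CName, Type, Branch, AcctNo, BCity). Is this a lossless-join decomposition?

Yes

Chase test. Columns are CName, Type, Branch, AcctNo, BCity, OpenDate; row i has aⱼ where attribute j ∈ Ri, else bᵢⱼ.
Initial tableau (one row per fragment):
  row 1: a1 a2 a3 a4 b15 a6
  row 2: b21 b22 a3 b24 a5 b26
  row 3: a1 a2 b33 b34 b35 b36
  row 4: a1 a2 a3 a4 a5 b46
Rows 2 and 4 agree on BCity; apply BCity→CName and equate their CName entries.
Rows 1 and 3 agree on Type; apply Type→AcctNo, BCity and equate their AcctNo, BCity entries.
Rows 1 and 4 agree on Type; apply Type→AcctNo, BCity and equate their AcctNo, BCity entries.
Row 1 is now all distinguished symbols — the join is lossless.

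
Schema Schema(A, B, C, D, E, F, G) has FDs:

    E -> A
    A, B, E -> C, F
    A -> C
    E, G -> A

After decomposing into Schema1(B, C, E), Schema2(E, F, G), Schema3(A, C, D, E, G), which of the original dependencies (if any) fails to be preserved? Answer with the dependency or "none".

A, B, E -> C, F

Check A, B, E → C, F: no single fragment contains all of {A, B, C, E, F}, and the restricted closure of {A, B, E} across the fragments never reaches {C, F}.
E → A is preserved.
A → C is preserved.
E, G → A is preserved.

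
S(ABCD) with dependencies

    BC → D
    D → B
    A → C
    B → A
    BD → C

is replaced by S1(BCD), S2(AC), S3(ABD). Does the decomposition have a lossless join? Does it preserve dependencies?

lossless and dependency-preserving

Lossless test (chase): Rows 2 and 3 agree on A; apply A→C and equate their C entries. Rows 1 and 3 agree on B; apply B→A and equate their A entries. Row 1 is now all distinguished symbols — the join is lossless.
Dependency preservation: every FD's attributes lie within a single fragment, so each can be enforced locally — preserved.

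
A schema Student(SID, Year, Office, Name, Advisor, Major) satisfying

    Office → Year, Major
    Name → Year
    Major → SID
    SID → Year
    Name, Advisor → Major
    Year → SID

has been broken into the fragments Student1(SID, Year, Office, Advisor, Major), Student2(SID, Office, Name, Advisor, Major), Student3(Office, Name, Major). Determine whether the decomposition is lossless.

Chase test. Columns are SID, Year, Office, Name, Advisor, Major; row i has aⱼ where attribute j ∈ Studenti, else bᵢⱼ.
Initial tableau (one row per fragment):
  row 1: a1 a2 a3 b14 a5 a6
  row 2: a1 b22 a3 a4 a5 a6
  row 3: b31 b32 a3 a4 b35 a6
Rows 1 and 2 agree on Office; apply Office→Year, Major and equate their Year, Major entries.
Rows 1 and 3 agree on Office; apply Office→Year, Major and equate their Year, Major entries.
Rows 1 and 3 agree on Major; apply Major→SID and equate their SID entries.
Row 2 is now all distinguished symbols — the join is lossless.

Yes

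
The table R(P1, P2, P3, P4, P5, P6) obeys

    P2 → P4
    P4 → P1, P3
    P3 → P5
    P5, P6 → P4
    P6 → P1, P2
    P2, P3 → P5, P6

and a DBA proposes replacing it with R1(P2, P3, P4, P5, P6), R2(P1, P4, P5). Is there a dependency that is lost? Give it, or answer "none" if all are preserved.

P2 → P4 lies within R1.
P4 → P1, P3: restricted closure across fragments reaches P1, P3.
P3 → P5 lies within R1.
P5, P6 → P4 lies within R1.
P6 → P1, P2: restricted closure across fragments reaches P1, P2.
P2, P3 → P5, P6 lies within R1.
Every dependency is enforceable on the fragments, so the decomposition is dependency-preserving.

none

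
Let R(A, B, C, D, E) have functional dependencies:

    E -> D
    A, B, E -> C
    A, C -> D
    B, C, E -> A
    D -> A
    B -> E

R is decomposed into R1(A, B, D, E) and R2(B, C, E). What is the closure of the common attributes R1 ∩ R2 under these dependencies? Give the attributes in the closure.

R1 ∩ R2 = {B, E}.
E → D applies, adding D
D → A applies, adding A
A, B, E → C applies, adding C
Closure: {A, B, C, D, E}.

A, B, C, D, E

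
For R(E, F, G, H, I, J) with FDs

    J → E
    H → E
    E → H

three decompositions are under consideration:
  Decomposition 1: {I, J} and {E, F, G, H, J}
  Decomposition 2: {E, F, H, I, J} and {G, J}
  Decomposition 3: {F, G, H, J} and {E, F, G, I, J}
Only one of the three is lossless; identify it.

Decomposition 3

Decomposition 1: common = {J}, closure = {E, H, J} → lossy.
Decomposition 2: common = {J}, closure = {E, H, J} → lossy.
Decomposition 3: common = {F, G, J}, closure = {E, F, G, H, J} → lossless.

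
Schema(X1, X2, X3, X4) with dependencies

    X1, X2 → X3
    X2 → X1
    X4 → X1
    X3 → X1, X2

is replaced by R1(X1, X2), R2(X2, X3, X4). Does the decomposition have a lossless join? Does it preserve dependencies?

lossless but not dependency-preserving

Lossless test: (X2)⁺ = {X1, X2, X3}, which contains all of one fragment — lossless.
Dependency preservation: the restricted closure of {X4} across the fragments never reaches {X1}, so X4 → X1 cannot be enforced without a join — not preserved.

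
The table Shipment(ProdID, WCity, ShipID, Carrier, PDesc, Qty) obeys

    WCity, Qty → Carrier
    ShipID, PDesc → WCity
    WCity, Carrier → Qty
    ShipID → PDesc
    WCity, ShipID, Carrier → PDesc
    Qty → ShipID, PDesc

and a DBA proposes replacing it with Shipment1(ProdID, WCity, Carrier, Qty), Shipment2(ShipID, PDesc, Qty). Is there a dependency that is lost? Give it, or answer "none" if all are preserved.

ShipID, PDesc → WCity

Check ShipID, PDesc → WCity: no single fragment contains all of {WCity, ShipID, PDesc}, and the restricted closure of {ShipID, PDesc} across the fragments never reaches {WCity}.
WCity, Qty → Carrier is preserved.
WCity, Carrier → Qty is preserved.
ShipID → PDesc is preserved.
WCity, ShipID, Carrier → PDesc is preserved.
Qty → ShipID, PDesc is preserved.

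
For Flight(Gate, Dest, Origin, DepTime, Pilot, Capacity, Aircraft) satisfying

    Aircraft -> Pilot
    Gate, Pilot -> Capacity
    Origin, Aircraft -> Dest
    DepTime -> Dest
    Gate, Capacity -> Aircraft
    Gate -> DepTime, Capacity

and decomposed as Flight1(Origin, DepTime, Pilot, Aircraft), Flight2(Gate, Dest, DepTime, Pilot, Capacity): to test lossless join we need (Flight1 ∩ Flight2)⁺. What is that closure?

Dest, DepTime, Pilot

Flight1 ∩ Flight2 = {DepTime, Pilot}.
DepTime → Dest applies, adding Dest
Closure: {Dest, DepTime, Pilot}.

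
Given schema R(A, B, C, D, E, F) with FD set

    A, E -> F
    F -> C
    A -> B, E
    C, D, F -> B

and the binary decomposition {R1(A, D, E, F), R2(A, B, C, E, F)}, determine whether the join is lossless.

Yes

Common attributes: R1 ∩ R2 = {A, E, F}.
Closure of {A, E, F}: F → C applies, adding C; A → B, E applies, adding B. So (A, E, F)⁺ = {A, B, C, E, F}.
This closure contains every attribute of R2, so R1 ∩ R2 → R2. The join is lossless.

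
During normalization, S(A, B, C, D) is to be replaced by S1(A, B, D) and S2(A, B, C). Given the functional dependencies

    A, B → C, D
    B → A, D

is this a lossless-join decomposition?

Common attributes: S1 ∩ S2 = {A, B}.
Closure of {A, B}: A, B → C, D applies, adding C, D. So (A, B)⁺ = {A, B, C, D}.
This closure contains every attribute of S1, so S1 ∩ S2 → S1. The join is lossless.

Yes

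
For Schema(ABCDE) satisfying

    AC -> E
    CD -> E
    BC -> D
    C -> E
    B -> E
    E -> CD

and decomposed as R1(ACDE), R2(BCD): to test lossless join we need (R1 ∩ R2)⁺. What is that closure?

R1 ∩ R2 = {CD}.
CD → E applies, adding E
Closure: {CDE}.

CDE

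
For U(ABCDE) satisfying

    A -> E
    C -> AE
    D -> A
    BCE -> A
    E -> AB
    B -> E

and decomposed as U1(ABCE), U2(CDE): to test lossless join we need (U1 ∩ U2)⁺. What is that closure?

U1 ∩ U2 = {CE}.
C → AE applies, adding A
E → AB applies, adding B
Closure: {ABCE}.

ABCE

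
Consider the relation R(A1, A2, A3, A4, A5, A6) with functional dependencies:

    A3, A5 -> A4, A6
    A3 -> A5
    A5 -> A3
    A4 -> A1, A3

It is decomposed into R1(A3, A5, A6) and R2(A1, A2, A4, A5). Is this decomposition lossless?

Common attributes: R1 ∩ R2 = {A5}.
Closure of {A5}: A5 → A3 applies, adding A3; A3, A5 → A4, A6 applies, adding A4, A6; A4 → A1, A3 applies, adding A1. So (A5)⁺ = {A1, A3, A4, A5, A6}.
This closure contains every attribute of R1, so R1 ∩ R2 → R1. The join is lossless.

Yes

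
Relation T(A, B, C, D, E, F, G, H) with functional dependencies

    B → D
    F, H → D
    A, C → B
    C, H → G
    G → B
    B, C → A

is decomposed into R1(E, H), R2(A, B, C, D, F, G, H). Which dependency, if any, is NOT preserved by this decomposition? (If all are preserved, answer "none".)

B → D lies within R2.
F, H → D lies within R2.
A, C → B lies within R2.
C, H → G lies within R2.
G → B lies within R2.
B, C → A lies within R2.
Every dependency is enforceable on the fragments, so the decomposition is dependency-preserving.

none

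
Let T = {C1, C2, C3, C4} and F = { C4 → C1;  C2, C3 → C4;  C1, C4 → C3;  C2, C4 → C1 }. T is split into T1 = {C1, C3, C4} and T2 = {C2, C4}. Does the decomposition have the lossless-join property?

Common attributes: T1 ∩ T2 = {C4}.
Closure of {C4}: C4 → C1 applies, adding C1; C1, C4 → C3 applies, adding C3. So (C4)⁺ = {C1, C3, C4}.
This closure contains every attribute of T1, so T1 ∩ T2 → T1. The join is lossless.

Yes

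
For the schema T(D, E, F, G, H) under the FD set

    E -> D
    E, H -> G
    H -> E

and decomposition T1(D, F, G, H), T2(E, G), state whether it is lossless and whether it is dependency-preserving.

lossy and not dependency-preserving

Lossless test: (G)⁺ = {G}, which is a superkey of neither fragment — lossy.
Dependency preservation: the restricted closure of {E} across the fragments never reaches {D}, so E → D cannot be enforced without a join — not preserved.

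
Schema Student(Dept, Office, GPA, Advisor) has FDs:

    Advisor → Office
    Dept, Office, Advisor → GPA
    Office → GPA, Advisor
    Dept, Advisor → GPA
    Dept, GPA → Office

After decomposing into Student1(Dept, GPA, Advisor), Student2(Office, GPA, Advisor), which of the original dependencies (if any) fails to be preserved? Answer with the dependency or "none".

none

Advisor → Office lies within Student2.
Dept, Office, Advisor → GPA: restricted closure across fragments reaches GPA.
Office → GPA, Advisor lies within Student2.
Dept, Advisor → GPA lies within Student1.
Dept, GPA → Office: restricted closure across fragments reaches Office.
Every dependency is enforceable on the fragments, so the decomposition is dependency-preserving.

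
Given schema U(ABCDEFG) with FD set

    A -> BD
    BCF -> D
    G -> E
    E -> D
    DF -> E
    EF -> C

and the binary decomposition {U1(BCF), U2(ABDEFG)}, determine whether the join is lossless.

No

Common attributes: U1 ∩ U2 = {BF}.
No dependency enlarges {BF}, so (BF)⁺ = {BF}.
The closure contains neither all of U1 = {BCF} nor all of U2 = {ABDEFG}, so the common attributes are not a superkey of either fragment. The join is lossy.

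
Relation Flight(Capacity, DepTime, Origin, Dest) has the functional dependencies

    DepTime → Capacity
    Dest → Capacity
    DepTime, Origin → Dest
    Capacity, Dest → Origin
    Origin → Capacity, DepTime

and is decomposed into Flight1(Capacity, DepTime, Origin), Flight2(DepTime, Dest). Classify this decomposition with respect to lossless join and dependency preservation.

lossy and not dependency-preserving

Lossless test: (DepTime)⁺ = {Capacity, DepTime}, which is a superkey of neither fragment — lossy.
Dependency preservation: the restricted closure of {DepTime, Origin} across the fragments never reaches {Dest}, so DepTime, Origin → Dest cannot be enforced without a join — not preserved.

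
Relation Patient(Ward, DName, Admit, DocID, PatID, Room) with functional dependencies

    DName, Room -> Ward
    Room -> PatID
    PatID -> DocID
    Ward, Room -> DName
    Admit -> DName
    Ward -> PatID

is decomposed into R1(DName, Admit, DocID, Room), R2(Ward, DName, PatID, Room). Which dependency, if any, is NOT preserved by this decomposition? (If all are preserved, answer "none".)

Check PatID → DocID: no single fragment contains all of {DocID, PatID}, and the restricted closure of {PatID} across the fragments never reaches {DocID}.
DName, Room → Ward is preserved.
Room → PatID is preserved.
Ward, Room → DName is preserved.
Admit → DName is preserved.
Ward → PatID is preserved.

PatID -> DocID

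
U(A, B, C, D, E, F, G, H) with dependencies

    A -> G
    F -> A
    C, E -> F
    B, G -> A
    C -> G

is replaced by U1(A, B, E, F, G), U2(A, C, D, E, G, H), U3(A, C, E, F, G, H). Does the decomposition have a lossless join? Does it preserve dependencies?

Lossless test (chase): Rows 2 and 3 agree on C, E; apply C, E→F and equate their F entries. No row becomes fully distinguished — the join is lossy.
Dependency preservation: every FD's attributes lie within a single fragment, so each can be enforced locally — preserved.

lossy but dependency-preserving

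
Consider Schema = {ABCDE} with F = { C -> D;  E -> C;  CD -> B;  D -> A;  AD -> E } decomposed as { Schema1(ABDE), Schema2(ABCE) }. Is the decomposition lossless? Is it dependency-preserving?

lossless and dependency-preserving

Lossless test: (ABE)⁺ = {ABCDE}, which contains all of one fragment — lossless.
Dependency preservation: C → D; CD → B are not contained in any single fragment, but the restricted closure of each left-hand side across the fragments still reaches the right-hand side; the remaining FDs each lie inside some fragment. All dependencies are preserved.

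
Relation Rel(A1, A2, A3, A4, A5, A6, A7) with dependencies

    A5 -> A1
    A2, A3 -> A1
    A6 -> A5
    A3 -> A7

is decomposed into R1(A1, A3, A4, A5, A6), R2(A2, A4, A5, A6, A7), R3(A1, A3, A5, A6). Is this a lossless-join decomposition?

No

Chase test. Columns are A1, A2, A3, A4, A5, A6, A7; row i has aⱼ where attribute j ∈ Ri, else bᵢⱼ.
Initial tableau (one row per fragment):
  row 1: a1 b12 a3 a4 a5 a6 b17
  row 2: b21 a2 b23 a4 a5 a6 a7
  row 3: a1 b32 a3 b34 a5 a6 b37
Rows 1 and 2 agree on A5; apply A5→A1 and equate their A1 entries.
Rows 1 and 3 agree on A3; apply A3→A7 and equate their A7 entries.
No row becomes fully distinguished — the join is lossy.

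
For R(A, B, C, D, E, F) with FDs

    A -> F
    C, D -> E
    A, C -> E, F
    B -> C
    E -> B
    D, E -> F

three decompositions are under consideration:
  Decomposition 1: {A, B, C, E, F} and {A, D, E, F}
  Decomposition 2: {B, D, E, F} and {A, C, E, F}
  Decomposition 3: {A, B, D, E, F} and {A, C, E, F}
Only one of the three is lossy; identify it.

Decomposition 1: common = {A, E, F}, closure = {A, B, C, E, F} → lossless.
Decomposition 2: common = {E, F}, closure = {B, C, E, F} → lossy.
Decomposition 3: common = {A, E, F}, closure = {A, B, C, E, F} → lossless.

Decomposition 2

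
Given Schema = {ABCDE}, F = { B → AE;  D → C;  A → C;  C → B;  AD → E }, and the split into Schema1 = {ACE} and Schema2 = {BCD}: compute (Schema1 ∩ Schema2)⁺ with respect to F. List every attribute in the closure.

ABCE

Schema1 ∩ Schema2 = {C}.
C → B applies, adding B
B → AE applies, adding AE
Closure: {ABCE}.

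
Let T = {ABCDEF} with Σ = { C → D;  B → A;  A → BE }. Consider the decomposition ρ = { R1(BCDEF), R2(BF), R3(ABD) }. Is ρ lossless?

Yes

Chase test. Columns are ABCDEF; row i has aⱼ where attribute j ∈ Ri, else bᵢⱼ.
Initial tableau (one row per fragment):
  row 1: b11 a2 a3 a4 a5 a6
  row 2: b21 a2 b23 b24 b25 a6
  row 3: a1 a2 b33 a4 b35 b36
Rows 1 and 2 agree on B; apply B→A and equate their A entries.
Rows 1 and 3 agree on B; apply B→A and equate their A entries.
Rows 1 and 2 agree on A; apply A→BE and equate their BE entries.
Rows 1 and 3 agree on A; apply A→BE and equate their BE entries.
Row 1 is now all distinguished symbols — the join is lossless.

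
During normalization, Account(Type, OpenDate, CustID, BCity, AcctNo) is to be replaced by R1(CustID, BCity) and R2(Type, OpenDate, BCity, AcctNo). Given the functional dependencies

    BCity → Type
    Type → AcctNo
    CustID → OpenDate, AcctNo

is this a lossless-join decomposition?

No

Common attributes: R1 ∩ R2 = {BCity}.
Closure of {BCity}: BCity → Type applies, adding Type; Type → AcctNo applies, adding AcctNo. So (BCity)⁺ = {Type, BCity, AcctNo}.
The closure contains neither all of R1 = {CustID, BCity} nor all of R2 = {Type, OpenDate, BCity, AcctNo}, so the common attributes are not a superkey of either fragment. The join is lossy.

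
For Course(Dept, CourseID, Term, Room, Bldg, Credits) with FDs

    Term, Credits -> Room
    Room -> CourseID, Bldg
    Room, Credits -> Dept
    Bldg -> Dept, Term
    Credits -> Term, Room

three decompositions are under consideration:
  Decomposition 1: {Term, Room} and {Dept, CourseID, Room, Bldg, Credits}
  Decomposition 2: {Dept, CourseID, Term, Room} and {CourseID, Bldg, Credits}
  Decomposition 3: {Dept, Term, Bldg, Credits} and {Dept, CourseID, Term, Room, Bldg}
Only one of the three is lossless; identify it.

Decomposition 1

Decomposition 1: common = {Room}, closure = {Dept, CourseID, Term, Room, Bldg} → lossless.
Decomposition 2: common = {CourseID}, closure = {CourseID} → lossy.
Decomposition 3: common = {Dept, Term, Bldg}, closure = {Dept, Term, Bldg} → lossy.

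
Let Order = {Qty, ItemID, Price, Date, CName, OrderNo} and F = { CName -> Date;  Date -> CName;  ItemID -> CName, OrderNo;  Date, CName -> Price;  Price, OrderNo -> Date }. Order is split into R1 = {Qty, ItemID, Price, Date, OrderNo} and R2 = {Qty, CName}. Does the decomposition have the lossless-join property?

Common attributes: R1 ∩ R2 = {Qty}.
No dependency enlarges {Qty}, so (Qty)⁺ = {Qty}.
The closure contains neither all of R1 = {Qty, ItemID, Price, Date, OrderNo} nor all of R2 = {Qty, CName}, so the common attributes are not a superkey of either fragment. The join is lossy.

No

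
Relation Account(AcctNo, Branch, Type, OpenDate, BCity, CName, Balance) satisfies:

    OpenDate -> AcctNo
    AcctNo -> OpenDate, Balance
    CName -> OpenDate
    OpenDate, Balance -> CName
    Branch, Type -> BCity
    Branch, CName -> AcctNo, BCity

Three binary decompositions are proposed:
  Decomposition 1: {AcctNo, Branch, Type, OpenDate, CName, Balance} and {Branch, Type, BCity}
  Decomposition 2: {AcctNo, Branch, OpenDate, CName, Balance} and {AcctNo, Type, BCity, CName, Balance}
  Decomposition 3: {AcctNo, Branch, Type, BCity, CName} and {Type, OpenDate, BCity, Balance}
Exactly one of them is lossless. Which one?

Decomposition 1: common = {Branch, Type}, closure = {Branch, Type, BCity} → lossless.
Decomposition 2: common = {AcctNo, CName, Balance}, closure = {AcctNo, OpenDate, CName, Balance} → lossy.
Decomposition 3: common = {Type, BCity}, closure = {Type, BCity} → lossy.

Decomposition 1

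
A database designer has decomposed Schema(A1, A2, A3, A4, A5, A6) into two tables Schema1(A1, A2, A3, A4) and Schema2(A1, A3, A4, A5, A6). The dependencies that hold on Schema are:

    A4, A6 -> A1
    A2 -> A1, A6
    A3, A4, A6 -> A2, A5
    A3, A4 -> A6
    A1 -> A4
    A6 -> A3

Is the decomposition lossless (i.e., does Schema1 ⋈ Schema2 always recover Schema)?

Yes

Common attributes: Schema1 ∩ Schema2 = {A1, A3, A4}.
Closure of {A1, A3, A4}: A3, A4 → A6 applies, adding A6; A3, A4, A6 → A2, A5 applies, adding A2, A5. So (A1, A3, A4)⁺ = {A1, A2, A3, A4, A5, A6}.
This closure contains every attribute of Schema1, so Schema1 ∩ Schema2 → Schema1. The join is lossless.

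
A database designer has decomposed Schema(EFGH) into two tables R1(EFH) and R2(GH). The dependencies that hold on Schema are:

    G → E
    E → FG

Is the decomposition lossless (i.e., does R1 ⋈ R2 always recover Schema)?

Common attributes: R1 ∩ R2 = {H}.
No dependency enlarges {H}, so (H)⁺ = {H}.
The closure contains neither all of R1 = {EFH} nor all of R2 = {GH}, so the common attributes are not a superkey of either fragment. The join is lossy.

No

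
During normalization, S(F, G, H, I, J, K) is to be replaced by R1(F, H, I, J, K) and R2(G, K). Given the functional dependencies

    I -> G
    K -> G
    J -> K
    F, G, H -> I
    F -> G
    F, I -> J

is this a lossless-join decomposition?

Common attributes: R1 ∩ R2 = {K}.
Closure of {K}: K → G applies, adding G. So (K)⁺ = {G, K}.
This closure contains every attribute of R2, so R1 ∩ R2 → R2. The join is lossless.

Yes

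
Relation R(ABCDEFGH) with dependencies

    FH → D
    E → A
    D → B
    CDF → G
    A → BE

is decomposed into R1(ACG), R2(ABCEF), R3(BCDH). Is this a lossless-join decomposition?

Chase test. Columns are ABCDEFGH; row i has aⱼ where attribute j ∈ Ri, else bᵢⱼ.
Initial tableau (one row per fragment):
  row 1: a1 b12 a3 b14 b15 b16 a7 b18
  row 2: a1 a2 a3 b24 a5 a6 b27 b28
  row 3: b31 a2 a3 a4 b35 b36 b37 a8
Rows 1 and 2 agree on A; apply A→BE and equate their BE entries.
No row becomes fully distinguished — the join is lossy.

No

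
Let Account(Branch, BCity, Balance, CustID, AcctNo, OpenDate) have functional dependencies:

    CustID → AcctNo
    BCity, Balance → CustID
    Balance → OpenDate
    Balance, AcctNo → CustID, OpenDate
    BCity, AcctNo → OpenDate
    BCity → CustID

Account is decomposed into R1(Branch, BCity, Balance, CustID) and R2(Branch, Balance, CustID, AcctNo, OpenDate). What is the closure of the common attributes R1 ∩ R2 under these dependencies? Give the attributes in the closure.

Branch, Balance, CustID, AcctNo, OpenDate

R1 ∩ R2 = {Branch, Balance, CustID}.
CustID → AcctNo applies, adding AcctNo
Balance → OpenDate applies, adding OpenDate
Closure: {Branch, Balance, CustID, AcctNo, OpenDate}.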